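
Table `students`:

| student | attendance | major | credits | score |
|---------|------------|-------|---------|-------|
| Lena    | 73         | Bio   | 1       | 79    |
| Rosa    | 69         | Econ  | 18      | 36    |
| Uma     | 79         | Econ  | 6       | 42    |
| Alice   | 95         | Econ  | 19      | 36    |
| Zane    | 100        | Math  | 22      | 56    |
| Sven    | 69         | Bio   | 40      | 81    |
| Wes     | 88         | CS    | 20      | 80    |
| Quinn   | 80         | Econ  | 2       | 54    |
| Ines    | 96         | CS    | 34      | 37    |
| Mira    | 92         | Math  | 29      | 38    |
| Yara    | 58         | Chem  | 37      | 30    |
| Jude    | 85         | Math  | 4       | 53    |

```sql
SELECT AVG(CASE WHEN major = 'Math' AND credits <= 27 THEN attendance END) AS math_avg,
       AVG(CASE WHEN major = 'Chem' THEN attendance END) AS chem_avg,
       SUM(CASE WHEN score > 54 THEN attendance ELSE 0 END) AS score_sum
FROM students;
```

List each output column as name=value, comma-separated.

math_avg=92.5, chem_avg=58, score_sum=330

[math_avg: major = 'Math' AND credits <= 27]
student=Lena: ✗
student=Rosa: ✗
student=Uma: ✗
student=Alice: ✗
student=Zane: ✓ → 100
student=Sven: ✗
student=Wes: ✗
student=Quinn: ✗
student=Ines: ✗
student=Mira: ✗
student=Yara: ✗
student=Jude: ✓ → 85
math_avg = (100 + 85) / 2 = 92.5
—
[chem_avg: major = 'Chem']
student=Lena: ✗
student=Rosa: ✗
student=Uma: ✗
student=Alice: ✗
student=Zane: ✗
student=Sven: ✗
student=Wes: ✗
student=Quinn: ✗
student=Ines: ✗
student=Mira: ✗
student=Yara: ✓ → 58
student=Jude: ✗
chem_avg = 58
—
[score_sum: score > 54]
student=Lena: ✓ → 73
student=Rosa: ✗
student=Uma: ✗
student=Alice: ✗
student=Zane: ✓ → 100
student=Sven: ✓ → 69
student=Wes: ✓ → 88
student=Quinn: ✗
student=Ines: ✗
student=Mira: ✗
student=Yara: ✗
student=Jude: ✗
score_sum = 73 + 100 + 69 + 88 = 330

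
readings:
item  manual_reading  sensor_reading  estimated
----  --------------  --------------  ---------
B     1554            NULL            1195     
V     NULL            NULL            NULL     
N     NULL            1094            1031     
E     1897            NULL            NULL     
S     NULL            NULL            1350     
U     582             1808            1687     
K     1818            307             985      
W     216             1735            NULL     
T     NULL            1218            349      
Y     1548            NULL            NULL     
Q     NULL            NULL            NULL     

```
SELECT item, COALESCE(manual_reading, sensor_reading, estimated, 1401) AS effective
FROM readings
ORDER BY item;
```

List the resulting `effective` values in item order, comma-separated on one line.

item=B: manual_reading=1554 → 1554
item=E: manual_reading=1897 → 1897
item=K: manual_reading=1818 → 1818
item=N: manual_reading=NULL, sensor_reading=1094 → 1094
item=Q: manual_reading=NULL, sensor_reading=NULL, estimated=NULL, → literal 1401 → 1401
item=S: manual_reading=NULL, sensor_reading=NULL, estimated=1350 → 1350
item=T: manual_reading=NULL, sensor_reading=1218 → 1218
item=U: manual_reading=582 → 582
item=V: manual_reading=NULL, sensor_reading=NULL, estimated=NULL, → literal 1401 → 1401
item=W: manual_reading=216 → 216
item=Y: manual_reading=1548 → 1548

1554, 1897, 1818, 1094, 1401, 1350, 1218, 582, 1401, 216, 1548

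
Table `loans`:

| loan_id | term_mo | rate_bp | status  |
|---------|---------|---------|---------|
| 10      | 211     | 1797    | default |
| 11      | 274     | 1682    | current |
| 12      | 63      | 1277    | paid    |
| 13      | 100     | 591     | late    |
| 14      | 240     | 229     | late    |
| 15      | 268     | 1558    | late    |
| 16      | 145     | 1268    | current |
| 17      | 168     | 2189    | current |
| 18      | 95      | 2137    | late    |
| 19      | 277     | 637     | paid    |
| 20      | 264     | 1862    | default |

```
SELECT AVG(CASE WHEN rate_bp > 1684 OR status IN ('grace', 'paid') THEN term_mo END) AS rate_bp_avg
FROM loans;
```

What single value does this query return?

loan_id=10: ✓ → 211
loan_id=11: ✗
loan_id=12: ✓ → 63
loan_id=13: ✗
loan_id=14: ✗
loan_id=15: ✗
loan_id=16: ✗
loan_id=17: ✓ → 168
loan_id=18: ✓ → 95
loan_id=19: ✓ → 277
loan_id=20: ✓ → 264
rate_bp_avg = (211 + 63 + 168 + 95 + 277 + 264) / 6 = 179.6666666667

179.6666666667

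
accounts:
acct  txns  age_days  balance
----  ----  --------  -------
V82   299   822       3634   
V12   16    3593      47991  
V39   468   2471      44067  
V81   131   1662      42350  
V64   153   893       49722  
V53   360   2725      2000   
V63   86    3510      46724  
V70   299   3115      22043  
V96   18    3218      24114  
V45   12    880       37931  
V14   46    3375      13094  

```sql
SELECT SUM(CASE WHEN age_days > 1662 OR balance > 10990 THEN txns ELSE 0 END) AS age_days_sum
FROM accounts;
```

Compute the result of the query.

acct=V82: ✗
acct=V12: ✓ → 16
acct=V39: ✓ → 468
acct=V81: ✓ → 131
acct=V64: ✓ → 153
acct=V53: ✓ → 360
acct=V63: ✓ → 86
acct=V70: ✓ → 299
acct=V96: ✓ → 18
acct=V45: ✓ → 12
acct=V14: ✓ → 46
age_days_sum = 16 + 468 + 131 + 153 + 360 + 86 + 299 + 18 + 12 + 46 = 1589

1589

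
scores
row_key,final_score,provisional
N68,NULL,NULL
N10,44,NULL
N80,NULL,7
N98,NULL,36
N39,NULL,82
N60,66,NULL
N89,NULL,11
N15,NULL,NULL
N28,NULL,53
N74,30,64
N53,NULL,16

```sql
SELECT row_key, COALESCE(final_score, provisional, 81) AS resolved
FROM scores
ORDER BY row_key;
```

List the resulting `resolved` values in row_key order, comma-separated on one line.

44, 81, 53, 82, 16, 66, 81, 30, 7, 11, 36

row_key=N10: final_score=44 → 44
row_key=N15: final_score=NULL, provisional=NULL, → literal 81 → 81
row_key=N28: final_score=NULL, provisional=53 → 53
row_key=N39: final_score=NULL, provisional=82 → 82
row_key=N53: final_score=NULL, provisional=16 → 16
row_key=N60: final_score=66 → 66
row_key=N68: final_score=NULL, provisional=NULL, → literal 81 → 81
row_key=N74: final_score=30 → 30
row_key=N80: final_score=NULL, provisional=7 → 7
row_key=N89: final_score=NULL, provisional=11 → 11
row_key=N98: final_score=NULL, provisional=36 → 36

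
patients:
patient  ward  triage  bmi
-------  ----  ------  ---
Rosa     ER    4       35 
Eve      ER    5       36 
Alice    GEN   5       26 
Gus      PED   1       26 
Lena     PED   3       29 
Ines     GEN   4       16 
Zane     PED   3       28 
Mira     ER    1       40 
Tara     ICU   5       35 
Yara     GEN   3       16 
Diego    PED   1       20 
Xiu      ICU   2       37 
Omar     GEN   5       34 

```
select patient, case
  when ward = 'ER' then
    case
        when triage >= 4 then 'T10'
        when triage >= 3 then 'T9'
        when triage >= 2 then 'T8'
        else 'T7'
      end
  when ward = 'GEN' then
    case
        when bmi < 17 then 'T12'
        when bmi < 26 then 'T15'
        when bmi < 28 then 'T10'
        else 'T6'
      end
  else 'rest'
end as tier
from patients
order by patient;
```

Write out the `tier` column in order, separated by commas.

patient=Alice: ward='GEN' → inner[bmi < 28] → T10
patient=Diego: ward='PED' → outer ELSE → rest
patient=Eve: ward='ER' → inner[triage >= 4] → T10
patient=Gus: ward='PED' → outer ELSE → rest
patient=Ines: ward='GEN' → inner[bmi < 17] → T12
patient=Lena: ward='PED' → outer ELSE → rest
patient=Mira: ward='ER' → inner[ELSE] → T7
patient=Omar: ward='GEN' → inner[ELSE] → T6
patient=Rosa: ward='ER' → inner[triage >= 4] → T10
patient=Tara: ward='ICU' → outer ELSE → rest
patient=Xiu: ward='ICU' → outer ELSE → rest
patient=Yara: ward='GEN' → inner[bmi < 17] → T12
patient=Zane: ward='PED' → outer ELSE → rest

T10, rest, T10, rest, T12, rest, T7, T6, T10, rest, rest, T12, rest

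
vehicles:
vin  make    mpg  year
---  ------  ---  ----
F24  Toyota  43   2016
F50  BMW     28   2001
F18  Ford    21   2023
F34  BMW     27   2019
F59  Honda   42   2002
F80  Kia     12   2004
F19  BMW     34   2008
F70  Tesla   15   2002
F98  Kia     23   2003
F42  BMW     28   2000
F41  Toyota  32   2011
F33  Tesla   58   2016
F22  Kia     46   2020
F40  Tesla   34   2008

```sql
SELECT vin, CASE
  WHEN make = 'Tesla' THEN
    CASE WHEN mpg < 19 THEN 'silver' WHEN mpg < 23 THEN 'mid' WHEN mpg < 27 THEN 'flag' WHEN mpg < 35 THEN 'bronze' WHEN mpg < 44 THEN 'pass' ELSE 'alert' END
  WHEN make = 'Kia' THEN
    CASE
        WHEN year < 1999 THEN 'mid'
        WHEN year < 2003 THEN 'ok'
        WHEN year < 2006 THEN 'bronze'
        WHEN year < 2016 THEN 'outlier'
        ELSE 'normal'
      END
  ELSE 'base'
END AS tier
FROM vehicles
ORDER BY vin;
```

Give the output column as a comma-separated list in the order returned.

vin=F18: make='Ford' → outer ELSE → base
vin=F19: make='BMW' → outer ELSE → base
vin=F22: make='Kia' → inner[ELSE] → normal
vin=F24: make='Toyota' → outer ELSE → base
vin=F33: make='Tesla' → inner[ELSE] → alert
vin=F34: make='BMW' → outer ELSE → base
vin=F40: make='Tesla' → inner[mpg < 35] → bronze
vin=F41: make='Toyota' → outer ELSE → base
vin=F42: make='BMW' → outer ELSE → base
vin=F50: make='BMW' → outer ELSE → base
vin=F59: make='Honda' → outer ELSE → base
vin=F70: make='Tesla' → inner[mpg < 19] → silver
vin=F80: make='Kia' → inner[year < 2006] → bronze
vin=F98: make='Kia' → inner[year < 2006] → bronze

base, base, normal, base, alert, base, bronze, base, base, base, base, silver, bronze, bronze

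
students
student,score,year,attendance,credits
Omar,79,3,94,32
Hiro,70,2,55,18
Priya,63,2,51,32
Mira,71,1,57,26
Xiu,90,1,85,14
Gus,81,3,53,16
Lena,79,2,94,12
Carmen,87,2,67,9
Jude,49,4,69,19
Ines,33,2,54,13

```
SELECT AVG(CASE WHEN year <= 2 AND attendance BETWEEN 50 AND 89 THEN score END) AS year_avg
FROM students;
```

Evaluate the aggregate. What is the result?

69

student=Omar: ✗
student=Hiro: ✓ → 70
student=Priya: ✓ → 63
student=Mira: ✓ → 71
student=Xiu: ✓ → 90
student=Gus: ✗
student=Lena: ✗
student=Carmen: ✓ → 87
student=Jude: ✗
student=Ines: ✓ → 33
year_avg = (70 + 63 + 71 + 90 + 87 + 33) / 6 = 69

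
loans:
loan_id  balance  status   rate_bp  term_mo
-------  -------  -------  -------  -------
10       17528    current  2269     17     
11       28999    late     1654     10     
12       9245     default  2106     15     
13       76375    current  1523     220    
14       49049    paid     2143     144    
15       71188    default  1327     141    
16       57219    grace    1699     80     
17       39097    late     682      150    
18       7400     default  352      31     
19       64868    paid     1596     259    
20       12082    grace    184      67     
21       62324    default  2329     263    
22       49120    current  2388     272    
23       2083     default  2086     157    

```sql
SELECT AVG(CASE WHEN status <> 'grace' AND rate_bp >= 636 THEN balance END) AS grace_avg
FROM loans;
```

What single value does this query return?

loan_id=10: ✓ → 17528
loan_id=11: ✓ → 28999
loan_id=12: ✓ → 9245
loan_id=13: ✓ → 76375
loan_id=14: ✓ → 49049
loan_id=15: ✓ → 71188
loan_id=16: ✗
loan_id=17: ✓ → 39097
loan_id=18: ✗
loan_id=19: ✓ → 64868
loan_id=20: ✗
loan_id=21: ✓ → 62324
loan_id=22: ✓ → 49120
loan_id=23: ✓ → 2083
grace_avg = (17528 + 28999 + 9245 + 76375 + 49049 + 71188 + 39097 + 64868 + 62324 + 49120 + 2083) / 11 = 42716

42716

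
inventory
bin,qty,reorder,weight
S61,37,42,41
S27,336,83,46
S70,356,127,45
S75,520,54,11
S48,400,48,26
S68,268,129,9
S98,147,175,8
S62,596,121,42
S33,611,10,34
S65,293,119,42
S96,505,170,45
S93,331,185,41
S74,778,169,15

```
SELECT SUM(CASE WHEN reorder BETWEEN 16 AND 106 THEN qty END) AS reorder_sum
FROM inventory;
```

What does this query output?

bin=S61: ✓ → 37
bin=S27: ✓ → 336
bin=S70: ✗
bin=S75: ✓ → 520
bin=S48: ✓ → 400
bin=S68: ✗
bin=S98: ✗
bin=S62: ✗
bin=S33: ✗
bin=S65: ✗
bin=S96: ✗
bin=S93: ✗
bin=S74: ✗
reorder_sum = 37 + 336 + 520 + 400 = 1293

1293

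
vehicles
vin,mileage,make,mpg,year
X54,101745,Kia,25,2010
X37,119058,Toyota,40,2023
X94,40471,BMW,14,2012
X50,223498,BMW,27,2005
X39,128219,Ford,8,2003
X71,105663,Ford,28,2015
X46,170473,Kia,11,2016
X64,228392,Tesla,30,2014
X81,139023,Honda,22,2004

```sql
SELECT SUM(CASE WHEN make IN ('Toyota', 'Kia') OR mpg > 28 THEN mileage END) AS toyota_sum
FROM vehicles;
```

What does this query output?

vin=X54: ✓ → 101745
vin=X37: ✓ → 119058
vin=X94: ✗
vin=X50: ✗
vin=X39: ✗
vin=X71: ✗
vin=X46: ✓ → 170473
vin=X64: ✓ → 228392
vin=X81: ✗
toyota_sum = 101745 + 119058 + 170473 + 228392 = 619668

619668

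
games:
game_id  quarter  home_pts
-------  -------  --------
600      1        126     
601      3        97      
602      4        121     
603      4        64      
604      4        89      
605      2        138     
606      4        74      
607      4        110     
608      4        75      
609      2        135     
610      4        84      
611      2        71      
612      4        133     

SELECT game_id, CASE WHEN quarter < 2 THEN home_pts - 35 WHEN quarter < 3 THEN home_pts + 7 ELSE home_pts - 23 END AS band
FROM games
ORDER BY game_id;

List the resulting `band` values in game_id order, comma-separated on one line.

91, 74, 98, 41, 66, 145, 51, 87, 52, 142, 61, 78, 110

game_id=600: quarter < 2 → 91
game_id=601: ELSE → 74
game_id=602: ELSE → 98
game_id=603: ELSE → 41
game_id=604: ELSE → 66
game_id=605: quarter < 3 → 145
game_id=606: ELSE → 51
game_id=607: ELSE → 87
game_id=608: ELSE → 52
game_id=609: quarter < 3 → 142
game_id=610: ELSE → 61
game_id=611: quarter < 3 → 78
game_id=612: ELSE → 110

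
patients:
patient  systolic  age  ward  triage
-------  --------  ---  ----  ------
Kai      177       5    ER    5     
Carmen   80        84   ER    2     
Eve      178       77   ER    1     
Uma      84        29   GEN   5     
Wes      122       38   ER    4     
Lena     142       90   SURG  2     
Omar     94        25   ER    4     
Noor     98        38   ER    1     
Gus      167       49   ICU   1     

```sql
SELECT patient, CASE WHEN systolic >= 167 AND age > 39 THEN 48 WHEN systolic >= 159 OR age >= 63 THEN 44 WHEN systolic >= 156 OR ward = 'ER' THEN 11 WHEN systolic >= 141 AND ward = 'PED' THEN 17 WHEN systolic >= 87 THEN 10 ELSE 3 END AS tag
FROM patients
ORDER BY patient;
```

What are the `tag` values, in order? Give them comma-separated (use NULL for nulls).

patient=Carmen: systolic >= 159 OR age >= 63 → 44
patient=Eve: systolic >= 167 AND age > 39 → 48
patient=Gus: systolic >= 167 AND age > 39 → 48
patient=Kai: systolic >= 159 OR age >= 63 → 44
patient=Lena: systolic >= 159 OR age >= 63 → 44
patient=Noor: systolic >= 156 OR ward = 'ER' → 11
patient=Omar: systolic >= 156 OR ward = 'ER' → 11
patient=Uma: ELSE → 3
patient=Wes: systolic >= 156 OR ward = 'ER' → 11

44, 48, 48, 44, 44, 11, 11, 3, 11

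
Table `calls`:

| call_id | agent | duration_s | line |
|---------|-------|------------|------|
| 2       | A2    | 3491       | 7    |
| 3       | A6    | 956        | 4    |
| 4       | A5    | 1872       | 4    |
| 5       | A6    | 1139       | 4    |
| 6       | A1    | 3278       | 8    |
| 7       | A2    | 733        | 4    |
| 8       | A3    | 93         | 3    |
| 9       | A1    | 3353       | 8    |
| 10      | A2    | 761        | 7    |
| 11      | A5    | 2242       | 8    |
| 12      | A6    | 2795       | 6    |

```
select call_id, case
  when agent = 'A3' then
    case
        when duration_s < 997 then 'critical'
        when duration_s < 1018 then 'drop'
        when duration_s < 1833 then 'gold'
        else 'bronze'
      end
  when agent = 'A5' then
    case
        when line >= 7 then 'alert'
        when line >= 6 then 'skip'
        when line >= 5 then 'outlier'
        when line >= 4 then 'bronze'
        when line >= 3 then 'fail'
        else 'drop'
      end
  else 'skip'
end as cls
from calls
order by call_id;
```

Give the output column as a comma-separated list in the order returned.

skip, skip, bronze, skip, skip, skip, critical, skip, skip, alert, skip

call_id=2: agent='A2' → outer ELSE → skip
call_id=3: agent='A6' → outer ELSE → skip
call_id=4: agent='A5' → inner[line >= 4] → bronze
call_id=5: agent='A6' → outer ELSE → skip
call_id=6: agent='A1' → outer ELSE → skip
call_id=7: agent='A2' → outer ELSE → skip
call_id=8: agent='A3' → inner[duration_s < 997] → critical
call_id=9: agent='A1' → outer ELSE → skip
call_id=10: agent='A2' → outer ELSE → skip
call_id=11: agent='A5' → inner[line >= 7] → alert
call_id=12: agent='A6' → outer ELSE → skip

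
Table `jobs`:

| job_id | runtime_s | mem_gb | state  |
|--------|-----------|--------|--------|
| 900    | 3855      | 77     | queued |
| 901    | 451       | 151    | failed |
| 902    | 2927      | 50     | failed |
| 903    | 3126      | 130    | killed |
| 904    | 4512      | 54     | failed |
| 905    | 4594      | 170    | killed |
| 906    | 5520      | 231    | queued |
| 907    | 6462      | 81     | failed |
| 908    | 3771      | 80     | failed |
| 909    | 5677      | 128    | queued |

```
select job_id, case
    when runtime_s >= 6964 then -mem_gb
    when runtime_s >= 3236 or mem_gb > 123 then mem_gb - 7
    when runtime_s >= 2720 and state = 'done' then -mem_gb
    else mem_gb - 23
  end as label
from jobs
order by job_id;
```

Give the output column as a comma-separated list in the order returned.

70, 144, 27, 123, 47, 163, 224, 74, 73, 121

job_id=900: runtime_s >= 3236 or mem_gb > 123 → 70
job_id=901: runtime_s >= 3236 or mem_gb > 123 → 144
job_id=902: ELSE → 27
job_id=903: runtime_s >= 3236 or mem_gb > 123 → 123
job_id=904: runtime_s >= 3236 or mem_gb > 123 → 47
job_id=905: runtime_s >= 3236 or mem_gb > 123 → 163
job_id=906: runtime_s >= 3236 or mem_gb > 123 → 224
job_id=907: runtime_s >= 3236 or mem_gb > 123 → 74
job_id=908: runtime_s >= 3236 or mem_gb > 123 → 73
job_id=909: runtime_s >= 3236 or mem_gb > 123 → 121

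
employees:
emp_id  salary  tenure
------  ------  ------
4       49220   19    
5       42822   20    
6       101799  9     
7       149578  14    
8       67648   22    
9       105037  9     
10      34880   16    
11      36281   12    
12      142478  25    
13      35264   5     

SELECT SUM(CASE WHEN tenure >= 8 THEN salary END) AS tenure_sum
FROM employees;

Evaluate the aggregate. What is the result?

729743

emp_id=4: ✓ → 49220
emp_id=5: ✓ → 42822
emp_id=6: ✓ → 101799
emp_id=7: ✓ → 149578
emp_id=8: ✓ → 67648
emp_id=9: ✓ → 105037
emp_id=10: ✓ → 34880
emp_id=11: ✓ → 36281
emp_id=12: ✓ → 142478
emp_id=13: ✗
tenure_sum = 49220 + 42822 + 101799 + 149578 + 67648 + 105037 + 34880 + 36281 + 142478 = 729743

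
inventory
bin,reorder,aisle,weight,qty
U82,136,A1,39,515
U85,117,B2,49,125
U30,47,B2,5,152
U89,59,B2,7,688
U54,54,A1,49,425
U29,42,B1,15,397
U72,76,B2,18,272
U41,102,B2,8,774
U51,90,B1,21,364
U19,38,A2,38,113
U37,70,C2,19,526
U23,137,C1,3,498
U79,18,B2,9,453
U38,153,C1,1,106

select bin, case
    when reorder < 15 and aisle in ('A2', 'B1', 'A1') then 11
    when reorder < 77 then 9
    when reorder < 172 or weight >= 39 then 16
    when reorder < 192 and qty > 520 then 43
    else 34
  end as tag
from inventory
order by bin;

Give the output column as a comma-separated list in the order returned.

bin=U19: reorder < 77 → 9
bin=U23: reorder < 172 or weight >= 39 → 16
bin=U29: reorder < 77 → 9
bin=U30: reorder < 77 → 9
bin=U37: reorder < 77 → 9
bin=U38: reorder < 172 or weight >= 39 → 16
bin=U41: reorder < 172 or weight >= 39 → 16
bin=U51: reorder < 172 or weight >= 39 → 16
bin=U54: reorder < 77 → 9
bin=U72: reorder < 77 → 9
bin=U79: reorder < 77 → 9
bin=U82: reorder < 172 or weight >= 39 → 16
bin=U85: reorder < 172 or weight >= 39 → 16
bin=U89: reorder < 77 → 9

9, 16, 9, 9, 9, 16, 16, 16, 9, 9, 9, 16, 16, 9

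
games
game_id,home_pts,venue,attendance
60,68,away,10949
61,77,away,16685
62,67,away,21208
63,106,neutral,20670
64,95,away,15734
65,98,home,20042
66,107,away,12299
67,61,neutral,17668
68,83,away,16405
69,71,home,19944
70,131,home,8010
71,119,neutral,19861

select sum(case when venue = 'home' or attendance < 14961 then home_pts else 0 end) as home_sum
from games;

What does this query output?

game_id=60: ✓ → 68
game_id=61: ✗
game_id=62: ✗
game_id=63: ✗
game_id=64: ✗
game_id=65: ✓ → 98
game_id=66: ✓ → 107
game_id=67: ✗
game_id=68: ✗
game_id=69: ✓ → 71
game_id=70: ✓ → 131
game_id=71: ✗
home_sum = 68 + 98 + 107 + 71 + 131 = 475

475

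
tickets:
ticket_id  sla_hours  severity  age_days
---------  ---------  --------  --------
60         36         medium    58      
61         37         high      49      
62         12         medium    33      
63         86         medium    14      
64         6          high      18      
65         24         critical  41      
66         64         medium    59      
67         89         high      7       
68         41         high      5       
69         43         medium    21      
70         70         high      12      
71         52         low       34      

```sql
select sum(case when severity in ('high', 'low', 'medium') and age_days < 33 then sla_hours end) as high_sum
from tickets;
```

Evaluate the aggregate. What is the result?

335

ticket_id=60: ✗
ticket_id=61: ✗
ticket_id=62: ✗
ticket_id=63: ✓ → 86
ticket_id=64: ✓ → 6
ticket_id=65: ✗
ticket_id=66: ✗
ticket_id=67: ✓ → 89
ticket_id=68: ✓ → 41
ticket_id=69: ✓ → 43
ticket_id=70: ✓ → 70
ticket_id=71: ✗
high_sum = 86 + 6 + 89 + 41 + 43 + 70 = 335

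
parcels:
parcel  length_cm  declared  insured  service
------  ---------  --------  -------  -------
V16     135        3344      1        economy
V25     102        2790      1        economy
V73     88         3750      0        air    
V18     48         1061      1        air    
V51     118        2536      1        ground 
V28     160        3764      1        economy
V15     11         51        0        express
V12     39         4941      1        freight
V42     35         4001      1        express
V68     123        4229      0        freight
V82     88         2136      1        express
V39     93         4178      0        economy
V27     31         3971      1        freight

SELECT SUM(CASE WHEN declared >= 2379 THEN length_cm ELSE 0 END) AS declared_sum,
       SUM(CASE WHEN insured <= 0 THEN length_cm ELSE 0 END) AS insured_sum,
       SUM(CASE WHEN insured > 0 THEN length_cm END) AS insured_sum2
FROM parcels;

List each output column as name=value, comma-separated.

[declared_sum: declared >= 2379]
parcel=V16: ✓ → 135
parcel=V25: ✓ → 102
parcel=V73: ✓ → 88
parcel=V18: ✗
parcel=V51: ✓ → 118
parcel=V28: ✓ → 160
parcel=V15: ✗
parcel=V12: ✓ → 39
parcel=V42: ✓ → 35
parcel=V68: ✓ → 123
parcel=V82: ✗
parcel=V39: ✓ → 93
parcel=V27: ✓ → 31
declared_sum = 135 + 102 + 88 + 118 + 160 + 39 + 35 + 123 + 93 + 31 = 924
—
[insured_sum: insured <= 0]
parcel=V16: ✗
parcel=V25: ✗
parcel=V73: ✓ → 88
parcel=V18: ✗
parcel=V51: ✗
parcel=V28: ✗
parcel=V15: ✓ → 11
parcel=V12: ✗
parcel=V42: ✗
parcel=V68: ✓ → 123
parcel=V82: ✗
parcel=V39: ✓ → 93
parcel=V27: ✗
insured_sum = 88 + 11 + 123 + 93 = 315
—
[insured_sum2: insured > 0]
parcel=V16: ✓ → 135
parcel=V25: ✓ → 102
parcel=V73: ✗
parcel=V18: ✓ → 48
parcel=V51: ✓ → 118
parcel=V28: ✓ → 160
parcel=V15: ✗
parcel=V12: ✓ → 39
parcel=V42: ✓ → 35
parcel=V68: ✗
parcel=V82: ✓ → 88
parcel=V39: ✗
parcel=V27: ✓ → 31
insured_sum2 = 135 + 102 + 48 + 118 + 160 + 39 + 35 + 88 + 31 = 756

declared_sum=924, insured_sum=315, insured_sum2=756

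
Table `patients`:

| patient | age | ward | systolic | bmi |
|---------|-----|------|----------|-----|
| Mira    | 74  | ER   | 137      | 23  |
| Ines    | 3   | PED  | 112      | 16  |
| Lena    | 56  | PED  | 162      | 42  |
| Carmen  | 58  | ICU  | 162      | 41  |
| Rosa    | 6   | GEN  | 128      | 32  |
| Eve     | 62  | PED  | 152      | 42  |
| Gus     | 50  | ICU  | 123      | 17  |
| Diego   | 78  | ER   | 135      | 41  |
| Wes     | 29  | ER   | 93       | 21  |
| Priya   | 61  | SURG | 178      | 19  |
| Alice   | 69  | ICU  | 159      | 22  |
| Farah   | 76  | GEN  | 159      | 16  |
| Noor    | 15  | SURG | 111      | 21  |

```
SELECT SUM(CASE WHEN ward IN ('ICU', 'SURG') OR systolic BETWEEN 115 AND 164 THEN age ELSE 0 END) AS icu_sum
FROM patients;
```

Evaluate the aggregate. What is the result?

patient=Mira: ✓ → 74
patient=Ines: ✗
patient=Lena: ✓ → 56
patient=Carmen: ✓ → 58
patient=Rosa: ✓ → 6
patient=Eve: ✓ → 62
patient=Gus: ✓ → 50
patient=Diego: ✓ → 78
patient=Wes: ✗
patient=Priya: ✓ → 61
patient=Alice: ✓ → 69
patient=Farah: ✓ → 76
patient=Noor: ✓ → 15
icu_sum = 74 + 56 + 58 + 6 + 62 + 50 + 78 + 61 + 69 + 76 + 15 = 605

605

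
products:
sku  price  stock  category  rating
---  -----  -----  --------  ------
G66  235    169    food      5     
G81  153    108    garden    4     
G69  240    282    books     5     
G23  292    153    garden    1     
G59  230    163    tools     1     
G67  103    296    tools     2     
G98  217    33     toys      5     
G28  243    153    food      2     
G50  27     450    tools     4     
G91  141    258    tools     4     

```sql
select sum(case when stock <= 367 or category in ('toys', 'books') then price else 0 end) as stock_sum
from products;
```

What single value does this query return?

1854

sku=G66: ✓ → 235
sku=G81: ✓ → 153
sku=G69: ✓ → 240
sku=G23: ✓ → 292
sku=G59: ✓ → 230
sku=G67: ✓ → 103
sku=G98: ✓ → 217
sku=G28: ✓ → 243
sku=G50: ✗
sku=G91: ✓ → 141
stock_sum = 235 + 153 + 240 + 292 + 230 + 103 + 217 + 243 + 141 = 1854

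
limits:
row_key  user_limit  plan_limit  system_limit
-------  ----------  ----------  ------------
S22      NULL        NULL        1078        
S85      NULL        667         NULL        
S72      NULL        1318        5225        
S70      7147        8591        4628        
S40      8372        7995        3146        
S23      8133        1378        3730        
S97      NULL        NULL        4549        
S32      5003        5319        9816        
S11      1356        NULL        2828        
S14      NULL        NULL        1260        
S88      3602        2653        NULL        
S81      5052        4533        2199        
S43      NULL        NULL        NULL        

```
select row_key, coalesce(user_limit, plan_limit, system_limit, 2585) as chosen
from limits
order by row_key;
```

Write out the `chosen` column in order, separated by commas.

row_key=S11: user_limit=1356 → 1356
row_key=S14: user_limit=NULL, plan_limit=NULL, system_limit=1260 → 1260
row_key=S22: user_limit=NULL, plan_limit=NULL, system_limit=1078 → 1078
row_key=S23: user_limit=8133 → 8133
row_key=S32: user_limit=5003 → 5003
row_key=S40: user_limit=8372 → 8372
row_key=S43: user_limit=NULL, plan_limit=NULL, system_limit=NULL, → literal 2585 → 2585
row_key=S70: user_limit=7147 → 7147
row_key=S72: user_limit=NULL, plan_limit=1318 → 1318
row_key=S81: user_limit=5052 → 5052
row_key=S85: user_limit=NULL, plan_limit=667 → 667
row_key=S88: user_limit=3602 → 3602
row_key=S97: user_limit=NULL, plan_limit=NULL, system_limit=4549 → 4549

1356, 1260, 1078, 8133, 5003, 8372, 2585, 7147, 1318, 5052, 667, 3602, 4549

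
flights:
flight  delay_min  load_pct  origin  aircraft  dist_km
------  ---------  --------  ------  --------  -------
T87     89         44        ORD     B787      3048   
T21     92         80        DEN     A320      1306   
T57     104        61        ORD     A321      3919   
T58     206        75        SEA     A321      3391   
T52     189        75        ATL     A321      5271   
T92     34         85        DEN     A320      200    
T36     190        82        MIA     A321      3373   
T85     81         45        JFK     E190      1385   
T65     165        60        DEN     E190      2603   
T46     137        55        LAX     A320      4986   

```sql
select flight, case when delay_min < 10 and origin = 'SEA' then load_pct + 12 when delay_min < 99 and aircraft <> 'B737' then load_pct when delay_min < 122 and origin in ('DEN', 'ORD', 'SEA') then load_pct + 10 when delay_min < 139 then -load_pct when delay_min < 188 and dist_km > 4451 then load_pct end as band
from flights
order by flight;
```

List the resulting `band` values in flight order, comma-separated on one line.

flight=T21: delay_min < 99 and aircraft <> 'B737' → 80
flight=T36: (no match → NULL) → NULL
flight=T46: delay_min < 139 → -55
flight=T52: (no match → NULL) → NULL
flight=T57: delay_min < 122 and origin in ('DEN', 'ORD', 'SEA') → 71
flight=T58: (no match → NULL) → NULL
flight=T65: (no match → NULL) → NULL
flight=T85: delay_min < 99 and aircraft <> 'B737' → 45
flight=T87: delay_min < 99 and aircraft <> 'B737' → 44
flight=T92: delay_min < 99 and aircraft <> 'B737' → 85

80, NULL, -55, NULL, 71, NULL, NULL, 45, 44, 85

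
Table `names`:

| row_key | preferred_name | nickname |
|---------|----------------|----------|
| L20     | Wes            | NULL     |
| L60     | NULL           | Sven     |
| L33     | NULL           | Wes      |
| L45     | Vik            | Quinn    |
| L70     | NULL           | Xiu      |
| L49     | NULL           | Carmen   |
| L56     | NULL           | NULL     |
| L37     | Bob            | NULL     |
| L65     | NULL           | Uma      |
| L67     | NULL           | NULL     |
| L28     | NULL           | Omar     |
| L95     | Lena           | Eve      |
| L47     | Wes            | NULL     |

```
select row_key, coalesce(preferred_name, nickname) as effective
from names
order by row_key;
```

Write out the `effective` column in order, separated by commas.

row_key=L20: preferred_name=Wes → Wes
row_key=L28: preferred_name=NULL, nickname=Omar → Omar
row_key=L33: preferred_name=NULL, nickname=Wes → Wes
row_key=L37: preferred_name=Bob → Bob
row_key=L45: preferred_name=Vik → Vik
row_key=L47: preferred_name=Wes → Wes
row_key=L49: preferred_name=NULL, nickname=Carmen → Carmen
row_key=L56: preferred_name=NULL, nickname=NULL (all NULL) → NULL
row_key=L60: preferred_name=NULL, nickname=Sven → Sven
row_key=L65: preferred_name=NULL, nickname=Uma → Uma
row_key=L67: preferred_name=NULL, nickname=NULL (all NULL) → NULL
row_key=L70: preferred_name=NULL, nickname=Xiu → Xiu
row_key=L95: preferred_name=Lena → Lena

Wes, Omar, Wes, Bob, Vik, Wes, Carmen, NULL, Sven, Uma, NULL, Xiu, Lena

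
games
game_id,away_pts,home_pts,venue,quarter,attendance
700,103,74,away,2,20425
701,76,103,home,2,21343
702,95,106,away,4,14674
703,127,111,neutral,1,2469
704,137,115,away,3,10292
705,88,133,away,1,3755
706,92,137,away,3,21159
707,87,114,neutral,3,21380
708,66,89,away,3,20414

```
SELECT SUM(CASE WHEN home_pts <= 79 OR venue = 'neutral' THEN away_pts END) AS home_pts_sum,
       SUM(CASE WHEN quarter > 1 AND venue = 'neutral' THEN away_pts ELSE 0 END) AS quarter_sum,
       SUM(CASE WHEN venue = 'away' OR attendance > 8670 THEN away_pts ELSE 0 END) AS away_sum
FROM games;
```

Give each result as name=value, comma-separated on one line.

home_pts_sum=317, quarter_sum=87, away_sum=744

[home_pts_sum: home_pts <= 79 OR venue = 'neutral']
game_id=700: ✓ → 103
game_id=701: ✗
game_id=702: ✗
game_id=703: ✓ → 127
game_id=704: ✗
game_id=705: ✗
game_id=706: ✗
game_id=707: ✓ → 87
game_id=708: ✗
home_pts_sum = 103 + 127 + 87 = 317
—
[quarter_sum: quarter > 1 AND venue = 'neutral']
game_id=700: ✗
game_id=701: ✗
game_id=702: ✗
game_id=703: ✗
game_id=704: ✗
game_id=705: ✗
game_id=706: ✗
game_id=707: ✓ → 87
game_id=708: ✗
quarter_sum = 87
—
[away_sum: venue = 'away' OR attendance > 8670]
game_id=700: ✓ → 103
game_id=701: ✓ → 76
game_id=702: ✓ → 95
game_id=703: ✗
game_id=704: ✓ → 137
game_id=705: ✓ → 88
game_id=706: ✓ → 92
game_id=707: ✓ → 87
game_id=708: ✓ → 66
away_sum = 103 + 76 + 95 + 137 + 88 + 92 + 87 + 66 = 744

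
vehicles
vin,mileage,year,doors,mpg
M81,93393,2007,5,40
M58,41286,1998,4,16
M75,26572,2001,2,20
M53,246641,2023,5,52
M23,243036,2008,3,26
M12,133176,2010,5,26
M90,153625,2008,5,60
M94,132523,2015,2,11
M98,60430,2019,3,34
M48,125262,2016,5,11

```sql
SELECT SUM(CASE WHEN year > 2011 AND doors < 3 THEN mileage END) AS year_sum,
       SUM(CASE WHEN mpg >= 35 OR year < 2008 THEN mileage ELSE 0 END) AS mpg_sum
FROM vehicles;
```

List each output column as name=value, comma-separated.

year_sum=132523, mpg_sum=561517

[year_sum: year > 2011 AND doors < 3]
vin=M81: ✗
vin=M58: ✗
vin=M75: ✗
vin=M53: ✗
vin=M23: ✗
vin=M12: ✗
vin=M90: ✗
vin=M94: ✓ → 132523
vin=M98: ✗
vin=M48: ✗
year_sum = 132523
—
[mpg_sum: mpg >= 35 OR year < 2008]
vin=M81: ✓ → 93393
vin=M58: ✓ → 41286
vin=M75: ✓ → 26572
vin=M53: ✓ → 246641
vin=M23: ✗
vin=M12: ✗
vin=M90: ✓ → 153625
vin=M94: ✗
vin=M98: ✗
vin=M48: ✗
mpg_sum = 93393 + 41286 + 26572 + 246641 + 153625 = 561517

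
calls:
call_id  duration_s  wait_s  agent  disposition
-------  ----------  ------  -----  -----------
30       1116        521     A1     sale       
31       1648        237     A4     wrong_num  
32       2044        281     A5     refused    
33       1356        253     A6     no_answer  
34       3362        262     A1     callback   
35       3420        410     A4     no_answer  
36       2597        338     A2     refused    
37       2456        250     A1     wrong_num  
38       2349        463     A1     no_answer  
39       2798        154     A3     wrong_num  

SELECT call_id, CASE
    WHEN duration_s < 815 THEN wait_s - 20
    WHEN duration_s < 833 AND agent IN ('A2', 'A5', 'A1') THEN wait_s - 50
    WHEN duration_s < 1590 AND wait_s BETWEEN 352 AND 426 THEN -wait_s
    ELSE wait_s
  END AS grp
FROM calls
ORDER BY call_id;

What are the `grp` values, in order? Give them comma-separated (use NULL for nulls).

521, 237, 281, 253, 262, 410, 338, 250, 463, 154

call_id=30: ELSE → 521
call_id=31: ELSE → 237
call_id=32: ELSE → 281
call_id=33: ELSE → 253
call_id=34: ELSE → 262
call_id=35: ELSE → 410
call_id=36: ELSE → 338
call_id=37: ELSE → 250
call_id=38: ELSE → 463
call_id=39: ELSE → 154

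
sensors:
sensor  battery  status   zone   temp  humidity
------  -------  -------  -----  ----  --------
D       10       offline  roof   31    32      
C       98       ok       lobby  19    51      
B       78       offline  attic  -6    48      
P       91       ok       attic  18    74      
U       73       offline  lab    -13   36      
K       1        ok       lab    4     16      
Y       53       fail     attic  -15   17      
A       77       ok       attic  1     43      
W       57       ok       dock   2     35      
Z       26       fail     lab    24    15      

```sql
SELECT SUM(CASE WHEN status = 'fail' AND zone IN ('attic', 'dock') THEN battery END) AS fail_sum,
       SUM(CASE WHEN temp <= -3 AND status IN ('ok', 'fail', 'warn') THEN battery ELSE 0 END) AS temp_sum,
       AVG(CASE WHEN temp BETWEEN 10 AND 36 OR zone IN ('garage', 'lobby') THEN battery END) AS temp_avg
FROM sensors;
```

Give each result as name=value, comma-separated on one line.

fail_sum=53, temp_sum=53, temp_avg=56.25

[fail_sum: status = 'fail' AND zone IN ('attic', 'dock')]
sensor=D: ✗
sensor=C: ✗
sensor=B: ✗
sensor=P: ✗
sensor=U: ✗
sensor=K: ✗
sensor=Y: ✓ → 53
sensor=A: ✗
sensor=W: ✗
sensor=Z: ✗
fail_sum = 53
—
[temp_sum: temp <= -3 AND status IN ('ok', 'fail', 'warn')]
sensor=D: ✗
sensor=C: ✗
sensor=B: ✗
sensor=P: ✗
sensor=U: ✗
sensor=K: ✗
sensor=Y: ✓ → 53
sensor=A: ✗
sensor=W: ✗
sensor=Z: ✗
temp_sum = 53
—
[temp_avg: temp BETWEEN 10 AND 36 OR zone IN ('garage', 'lobby')]
sensor=D: ✓ → 10
sensor=C: ✓ → 98
sensor=B: ✗
sensor=P: ✓ → 91
sensor=U: ✗
sensor=K: ✗
sensor=Y: ✗
sensor=A: ✗
sensor=W: ✗
sensor=Z: ✓ → 26
temp_avg = (10 + 98 + 91 + 26) / 4 = 56.25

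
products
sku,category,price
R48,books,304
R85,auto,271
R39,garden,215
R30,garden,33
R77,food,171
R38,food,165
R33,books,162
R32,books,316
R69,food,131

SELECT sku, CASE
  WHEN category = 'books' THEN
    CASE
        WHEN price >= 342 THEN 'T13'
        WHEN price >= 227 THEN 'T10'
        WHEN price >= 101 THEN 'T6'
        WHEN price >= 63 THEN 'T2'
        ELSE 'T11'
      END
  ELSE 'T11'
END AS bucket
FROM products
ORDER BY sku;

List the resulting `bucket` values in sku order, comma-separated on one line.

sku=R30: category='garden' → outer ELSE → T11
sku=R32: category='books' → inner[price >= 227] → T10
sku=R33: category='books' → inner[price >= 101] → T6
sku=R38: category='food' → outer ELSE → T11
sku=R39: category='garden' → outer ELSE → T11
sku=R48: category='books' → inner[price >= 227] → T10
sku=R69: category='food' → outer ELSE → T11
sku=R77: category='food' → outer ELSE → T11
sku=R85: category='auto' → outer ELSE → T11

T11, T10, T6, T11, T11, T10, T11, T11, T11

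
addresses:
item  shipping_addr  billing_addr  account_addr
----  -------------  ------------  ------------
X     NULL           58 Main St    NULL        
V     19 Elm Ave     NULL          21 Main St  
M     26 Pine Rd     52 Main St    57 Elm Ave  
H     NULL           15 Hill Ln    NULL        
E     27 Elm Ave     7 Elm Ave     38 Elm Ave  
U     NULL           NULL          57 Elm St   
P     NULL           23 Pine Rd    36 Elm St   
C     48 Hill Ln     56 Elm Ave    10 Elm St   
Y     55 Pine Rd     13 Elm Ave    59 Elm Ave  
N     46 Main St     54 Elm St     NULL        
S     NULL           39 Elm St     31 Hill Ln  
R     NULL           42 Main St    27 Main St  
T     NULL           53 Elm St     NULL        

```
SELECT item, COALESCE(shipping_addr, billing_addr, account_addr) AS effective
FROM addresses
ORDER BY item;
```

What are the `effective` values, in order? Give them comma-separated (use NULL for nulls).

48 Hill Ln, 27 Elm Ave, 15 Hill Ln, 26 Pine Rd, 46 Main St, 23 Pine Rd, 42 Main St, 39 Elm St, 53 Elm St, 57 Elm St, 19 Elm Ave, 58 Main St, 55 Pine Rd

item=C: shipping_addr=48 Hill Ln → 48 Hill Ln
item=E: shipping_addr=27 Elm Ave → 27 Elm Ave
item=H: shipping_addr=NULL, billing_addr=15 Hill Ln → 15 Hill Ln
item=M: shipping_addr=26 Pine Rd → 26 Pine Rd
item=N: shipping_addr=46 Main St → 46 Main St
item=P: shipping_addr=NULL, billing_addr=23 Pine Rd → 23 Pine Rd
item=R: shipping_addr=NULL, billing_addr=42 Main St → 42 Main St
item=S: shipping_addr=NULL, billing_addr=39 Elm St → 39 Elm St
item=T: shipping_addr=NULL, billing_addr=53 Elm St → 53 Elm St
item=U: shipping_addr=NULL, billing_addr=NULL, account_addr=57 Elm St → 57 Elm St
item=V: shipping_addr=19 Elm Ave → 19 Elm Ave
item=X: shipping_addr=NULL, billing_addr=58 Main St → 58 Main St
item=Y: shipping_addr=55 Pine Rd → 55 Pine Rd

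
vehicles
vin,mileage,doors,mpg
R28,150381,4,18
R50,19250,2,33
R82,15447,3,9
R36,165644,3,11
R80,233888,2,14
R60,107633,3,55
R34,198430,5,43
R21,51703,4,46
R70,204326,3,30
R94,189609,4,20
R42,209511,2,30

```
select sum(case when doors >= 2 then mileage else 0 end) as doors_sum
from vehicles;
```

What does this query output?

vin=R28: ✓ → 150381
vin=R50: ✓ → 19250
vin=R82: ✓ → 15447
vin=R36: ✓ → 165644
vin=R80: ✓ → 233888
vin=R60: ✓ → 107633
vin=R34: ✓ → 198430
vin=R21: ✓ → 51703
vin=R70: ✓ → 204326
vin=R94: ✓ → 189609
vin=R42: ✓ → 209511
doors_sum = 150381 + 19250 + 15447 + 165644 + 233888 + 107633 + 198430 + 51703 + 204326 + 189609 + 209511 = 1545822

1545822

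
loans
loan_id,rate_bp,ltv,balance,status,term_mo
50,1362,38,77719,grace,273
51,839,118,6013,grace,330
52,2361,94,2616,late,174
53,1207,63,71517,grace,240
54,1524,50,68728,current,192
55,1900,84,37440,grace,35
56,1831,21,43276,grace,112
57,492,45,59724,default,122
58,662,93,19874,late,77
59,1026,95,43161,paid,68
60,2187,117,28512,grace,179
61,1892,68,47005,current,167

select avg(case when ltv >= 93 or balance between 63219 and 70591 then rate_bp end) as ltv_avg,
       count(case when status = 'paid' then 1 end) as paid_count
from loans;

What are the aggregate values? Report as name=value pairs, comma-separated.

[ltv_avg: ltv >= 93 or balance between 63219 and 70591]
loan_id=50: ✗
loan_id=51: ✓ → 839
loan_id=52: ✓ → 2361
loan_id=53: ✗
loan_id=54: ✓ → 1524
loan_id=55: ✗
loan_id=56: ✗
loan_id=57: ✗
loan_id=58: ✓ → 662
loan_id=59: ✓ → 1026
loan_id=60: ✓ → 2187
loan_id=61: ✗
ltv_avg = (839 + 2361 + 1524 + 662 + 1026 + 2187) / 6 = 1433.1666666667
—
[paid_count: status = 'paid']
loan_id=50: ✗
loan_id=51: ✗
loan_id=52: ✗
loan_id=53: ✗
loan_id=54: ✗
loan_id=55: ✗
loan_id=56: ✗
loan_id=57: ✗
loan_id=58: ✗
loan_id=59: ✓ → 1
loan_id=60: ✗
loan_id=61: ✗
paid_count = COUNT(1) = 1

ltv_avg=1433.1666666667, paid_count=1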